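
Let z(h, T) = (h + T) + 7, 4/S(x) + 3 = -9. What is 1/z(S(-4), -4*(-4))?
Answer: 3/68 ≈ 0.044118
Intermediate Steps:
S(x) = -⅓ (S(x) = 4/(-3 - 9) = 4/(-12) = 4*(-1/12) = -⅓)
z(h, T) = 7 + T + h (z(h, T) = (T + h) + 7 = 7 + T + h)
1/z(S(-4), -4*(-4)) = 1/(7 - 4*(-4) - ⅓) = 1/(7 + 16 - ⅓) = 1/(68/3) = 3/68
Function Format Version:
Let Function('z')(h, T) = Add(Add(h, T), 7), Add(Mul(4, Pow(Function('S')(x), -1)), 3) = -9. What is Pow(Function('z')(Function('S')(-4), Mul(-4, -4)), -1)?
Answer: Rational(3, 68) ≈ 0.044118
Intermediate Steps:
Function('S')(x) = Rational(-1, 3) (Function('S')(x) = Mul(4, Pow(Add(-3, -9), -1)) = Mul(4, Pow(-12, -1)) = Mul(4, Rational(-1, 12)) = Rational(-1, 3))
Function('z')(h, T) = Add(7, T, h) (Function('z')(h, T) = Add(Add(T, h), 7) = Add(7, T, h))
Pow(Function('z')(Function('S')(-4), Mul(-4, -4)), -1) = Pow(Add(7, Mul(-4, -4), Rational(-1, 3)), -1) = Pow(Add(7, 16, Rational(-1, 3)), -1) = Pow(Rational(68, 3), -1) = Rational(3, 68)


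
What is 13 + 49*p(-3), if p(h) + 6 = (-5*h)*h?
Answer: -2486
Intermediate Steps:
p(h) = -6 - 5*h**2 (p(h) = -6 + (-5*h)*h = -6 - 5*h**2)
13 + 49*p(-3) = 13 + 49*(-6 - 5*(-3)**2) = 13 + 49*(-6 - 5*9) = 13 + 49*(-6 - 45) = 13 + 49*(-51) = 13 - 2499 = -2486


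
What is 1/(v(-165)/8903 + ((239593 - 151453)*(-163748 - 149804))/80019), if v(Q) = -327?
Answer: -237469719/82015849259351 ≈ -2.8954e-6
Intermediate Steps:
1/(v(-165)/8903 + ((239593 - 151453)*(-163748 - 149804))/80019) = 1/(-327/8903 + ((239593 - 151453)*(-163748 - 149804))/80019) = 1/(-327*1/8903 + (88140*(-313552))*(1/80019)) = 1/(-327/8903 - 27636473280*1/80019) = 1/(-327/8903 - 9212157760/26673) = 1/(-82015849259351/237469719) = -237469719/82015849259351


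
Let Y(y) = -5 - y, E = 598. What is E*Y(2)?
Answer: -4186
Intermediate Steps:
E*Y(2) = 598*(-5 - 1*2) = 598*(-5 - 2) = 598*(-7) = -4186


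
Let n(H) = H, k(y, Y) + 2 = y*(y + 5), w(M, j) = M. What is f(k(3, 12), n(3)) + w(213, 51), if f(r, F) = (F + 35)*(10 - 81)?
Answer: -2485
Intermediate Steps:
k(y, Y) = -2 + y*(5 + y) (k(y, Y) = -2 + y*(y + 5) = -2 + y*(5 + y))
f(r, F) = -2485 - 71*F (f(r, F) = (35 + F)*(-71) = -2485 - 71*F)
f(k(3, 12), n(3)) + w(213, 51) = (-2485 - 71*3) + 213 = (-2485 - 213) + 213 = -2698 + 213 = -2485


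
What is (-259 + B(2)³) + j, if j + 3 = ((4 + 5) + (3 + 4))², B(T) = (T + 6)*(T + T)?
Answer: 32762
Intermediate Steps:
B(T) = 2*T*(6 + T) (B(T) = (6 + T)*(2*T) = 2*T*(6 + T))
j = 253 (j = -3 + ((4 + 5) + (3 + 4))² = -3 + (9 + 7)² = -3 + 16² = -3 + 256 = 253)
(-259 + B(2)³) + j = (-259 + (2*2*(6 + 2))³) + 253 = (-259 + (2*2*8)³) + 253 = (-259 + 32³) + 253 = (-259 + 32768) + 253 = 32509 + 253 = 32762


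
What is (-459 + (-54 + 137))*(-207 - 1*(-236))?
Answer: -10904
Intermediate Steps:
(-459 + (-54 + 137))*(-207 - 1*(-236)) = (-459 + 83)*(-207 + 236) = -376*29 = -10904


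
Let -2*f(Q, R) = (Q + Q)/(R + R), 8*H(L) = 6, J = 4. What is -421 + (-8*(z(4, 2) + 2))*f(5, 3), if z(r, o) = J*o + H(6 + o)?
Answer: -1048/3 ≈ -349.33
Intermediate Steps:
H(L) = ¾ (H(L) = (⅛)*6 = ¾)
z(r, o) = ¾ + 4*o (z(r, o) = 4*o + ¾ = ¾ + 4*o)
f(Q, R) = -Q/(2*R) (f(Q, R) = -(Q + Q)/(2*(R + R)) = -2*Q/(2*(2*R)) = -2*Q*1/(2*R)/2 = -Q/(2*R))
-421 + (-8*(z(4, 2) + 2))*f(5, 3) = -421 + (-8*((¾ + 4*2) + 2))*(-½*5/3) = -421 + (-8*((¾ + 8) + 2))*(-½*5*⅓) = -421 - 8*(35/4 + 2)*(-⅚) = -421 - 8*43/4*(-⅚) = -421 - 86*(-⅚) = -421 + 215/3 = -1048/3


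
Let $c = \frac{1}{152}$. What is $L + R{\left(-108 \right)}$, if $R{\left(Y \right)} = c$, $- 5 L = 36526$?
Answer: $- \frac{5551947}{760} \approx -7305.2$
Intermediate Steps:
$L = - \frac{36526}{5}$ ($L = \left(- \frac{1}{5}\right) 36526 = - \frac{36526}{5} \approx -7305.2$)
$c = \frac{1}{152} \approx 0.0065789$
$R{\left(Y \right)} = \frac{1}{152}$
$L + R{\left(-108 \right)} = - \frac{36526}{5} + \frac{1}{152} = - \frac{5551947}{760}$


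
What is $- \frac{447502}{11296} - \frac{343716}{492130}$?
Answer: $- \frac{56027943799}{1389775120} \approx -40.314$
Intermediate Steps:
$- \frac{447502}{11296} - \frac{343716}{492130} = \left(-447502\right) \frac{1}{11296} - \frac{171858}{246065} = - \frac{223751}{5648} - \frac{171858}{246065} = - \frac{56027943799}{1389775120}$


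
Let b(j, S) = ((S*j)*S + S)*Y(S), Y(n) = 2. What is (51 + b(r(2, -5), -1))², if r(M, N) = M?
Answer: 2809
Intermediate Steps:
b(j, S) = 2*S + 2*j*S² (b(j, S) = ((S*j)*S + S)*2 = (j*S² + S)*2 = (S + j*S²)*2 = 2*S + 2*j*S²)
(51 + b(r(2, -5), -1))² = (51 + 2*(-1)*(1 - 1*2))² = (51 + 2*(-1)*(1 - 2))² = (51 + 2*(-1)*(-1))² = (51 + 2)² = 53² = 2809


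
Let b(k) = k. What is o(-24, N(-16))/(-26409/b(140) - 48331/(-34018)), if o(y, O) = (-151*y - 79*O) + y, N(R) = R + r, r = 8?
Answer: -10077492320/445807511 ≈ -22.605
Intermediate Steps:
N(R) = 8 + R (N(R) = R + 8 = 8 + R)
o(y, O) = -150*y - 79*O
o(-24, N(-16))/(-26409/b(140) - 48331/(-34018)) = (-150*(-24) - 79*(8 - 16))/(-26409/140 - 48331/(-34018)) = (3600 - 79*(-8))/(-26409*1/140 - 48331*(-1/34018)) = (3600 + 632)/(-26409/140 + 48331/34018) = 4232/(-445807511/2381260) = 4232*(-2381260/445807511) = -10077492320/445807511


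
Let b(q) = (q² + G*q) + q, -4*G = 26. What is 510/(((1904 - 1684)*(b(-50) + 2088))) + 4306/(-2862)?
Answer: -76755959/51032322 ≈ -1.5041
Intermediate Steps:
G = -13/2 (G = -¼*26 = -13/2 ≈ -6.5000)
b(q) = q² - 11*q/2 (b(q) = (q² - 13*q/2) + q = q² - 11*q/2)
510/(((1904 - 1684)*(b(-50) + 2088))) + 4306/(-2862) = 510/(((1904 - 1684)*((½)*(-50)*(-11 + 2*(-50)) + 2088))) + 4306/(-2862) = 510/((220*((½)*(-50)*(-11 - 100) + 2088))) + 4306*(-1/2862) = 510/((220*((½)*(-50)*(-111) + 2088))) - 2153/1431 = 510/((220*(2775 + 2088))) - 2153/1431 = 510/((220*4863)) - 2153/1431 = 510/1069860 - 2153/1431 = 510*(1/1069860) - 2153/1431 = 17/35662 - 2153/1431 = -76755959/51032322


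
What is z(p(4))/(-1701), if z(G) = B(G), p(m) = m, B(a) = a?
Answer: -4/1701 ≈ -0.0023516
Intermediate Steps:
z(G) = G
z(p(4))/(-1701) = 4/(-1701) = 4*(-1/1701) = -4/1701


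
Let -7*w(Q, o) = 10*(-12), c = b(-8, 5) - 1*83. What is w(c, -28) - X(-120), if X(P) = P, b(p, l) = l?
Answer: 960/7 ≈ 137.14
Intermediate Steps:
c = -78 (c = 5 - 1*83 = 5 - 83 = -78)
w(Q, o) = 120/7 (w(Q, o) = -10*(-12)/7 = -⅐*(-120) = 120/7)
w(c, -28) - X(-120) = 120/7 - 1*(-120) = 120/7 + 120 = 960/7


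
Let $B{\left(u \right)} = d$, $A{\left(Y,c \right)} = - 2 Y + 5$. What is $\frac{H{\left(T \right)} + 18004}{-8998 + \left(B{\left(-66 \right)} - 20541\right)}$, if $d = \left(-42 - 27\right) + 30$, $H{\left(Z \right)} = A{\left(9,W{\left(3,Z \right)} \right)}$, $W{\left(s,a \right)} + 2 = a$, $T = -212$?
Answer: $- \frac{17991}{29578} \approx -0.60826$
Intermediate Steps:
$W{\left(s,a \right)} = -2 + a$
$A{\left(Y,c \right)} = 5 - 2 Y$
$H{\left(Z \right)} = -13$ ($H{\left(Z \right)} = 5 - 18 = -13$)
$d = -39$ ($d = -69 + 30 = -39$)
$B{\left(u \right)} = -39$
$\frac{H{\left(T \right)} + 18004}{-8998 + \left(B{\left(-66 \right)} - 20541\right)} = \frac{-13 + 18004}{-8998 - 20580} = \frac{17991}{-8998 - 20580} = \frac{17991}{-29578} = 17991 \left(- \frac{1}{29578}\right) = - \frac{17991}{29578}$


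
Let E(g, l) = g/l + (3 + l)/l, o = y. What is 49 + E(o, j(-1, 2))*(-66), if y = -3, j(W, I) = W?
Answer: -17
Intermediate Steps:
o = -3
E(g, l) = g/l + (3 + l)/l
49 + E(o, j(-1, 2))*(-66) = 49 + ((3 - 3 - 1)/(-1))*(-66) = 49 - 1*(-1)*(-66) = 49 + 1*(-66) = 49 - 66 = -17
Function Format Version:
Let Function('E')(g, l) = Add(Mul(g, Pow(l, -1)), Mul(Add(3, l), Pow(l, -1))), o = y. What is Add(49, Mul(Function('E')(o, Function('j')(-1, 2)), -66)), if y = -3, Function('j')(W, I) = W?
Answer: -17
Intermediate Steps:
o = -3
Function('E')(g, l) = Add(Mul(g, Pow(l, -1)), Mul(Pow(l, -1), Add(3, l)))
Add(49, Mul(Function('E')(o, Function('j')(-1, 2)), -66)) = Add(49, Mul(Mul(Pow(-1, -1), Add(3, -3, -1)), -66)) = Add(49, Mul(Mul(-1, -1), -66)) = Add(49, Mul(1, -66)) = Add(49, -66) = -17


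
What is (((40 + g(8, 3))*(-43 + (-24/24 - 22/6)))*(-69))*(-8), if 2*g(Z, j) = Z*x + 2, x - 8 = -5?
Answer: -1394536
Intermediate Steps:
x = 3 (x = 8 - 5 = 3)
g(Z, j) = 1 + 3*Z/2 (g(Z, j) = (Z*3 + 2)/2 = (3*Z + 2)/2 = (2 + 3*Z)/2 = 1 + 3*Z/2)
(((40 + g(8, 3))*(-43 + (-24/24 - 22/6)))*(-69))*(-8) = (((40 + (1 + (3/2)*8))*(-43 + (-24/24 - 22/6)))*(-69))*(-8) = (((40 + (1 + 12))*(-43 + (-24*1/24 - 22*1/6)))*(-69))*(-8) = (((40 + 13)*(-43 + (-1 - 11/3)))*(-69))*(-8) = ((53*(-43 - 14/3))*(-69))*(-8) = ((53*(-143/3))*(-69))*(-8) = -7579/3*(-69)*(-8) = 174317*(-8) = -1394536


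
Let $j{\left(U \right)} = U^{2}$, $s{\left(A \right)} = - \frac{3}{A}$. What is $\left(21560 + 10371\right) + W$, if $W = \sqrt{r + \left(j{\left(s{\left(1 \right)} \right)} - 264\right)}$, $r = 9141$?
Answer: $31931 + \sqrt{8886} \approx 32025.0$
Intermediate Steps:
$W = \sqrt{8886}$ ($W = \sqrt{9141 + \left(\left(- \frac{3}{1}\right)^{2} - 264\right)} = \sqrt{9141 - \left(264 - \left(\left(-3\right) 1\right)^{2}\right)} = \sqrt{9141 - \left(264 - \left(-3\right)^{2}\right)} = \sqrt{9141 + \left(9 - 264\right)} = \sqrt{9141 - 255} = \sqrt{8886} \approx 94.266$)
$\left(21560 + 10371\right) + W = \left(21560 + 10371\right) + \sqrt{8886} = 31931 + \sqrt{8886}$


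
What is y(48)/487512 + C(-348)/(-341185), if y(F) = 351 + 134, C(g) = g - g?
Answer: 485/487512 ≈ 0.00099485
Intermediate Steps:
C(g) = 0
y(F) = 485
y(48)/487512 + C(-348)/(-341185) = 485/487512 + 0/(-341185) = 485*(1/487512) + 0*(-1/341185) = 485/487512 + 0 = 485/487512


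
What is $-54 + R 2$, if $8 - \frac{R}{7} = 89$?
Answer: $-1188$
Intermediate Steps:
$R = -567$ ($R = 56 - 623 = -567$)
$-54 + R 2 = -54 - 1134 = -1188$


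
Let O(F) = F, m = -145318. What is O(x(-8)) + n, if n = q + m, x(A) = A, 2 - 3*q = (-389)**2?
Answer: -587297/3 ≈ -1.9577e+5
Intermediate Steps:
q = -151319/3 (q = 2/3 - 1/3*(-389)**2 = 2/3 - 1/3*151321 = 2/3 - 151321/3 = -151319/3 ≈ -50440.)
n = -587273/3 (n = -151319/3 - 145318 = -587273/3 ≈ -1.9576e+5)
O(x(-8)) + n = -8 - 587273/3 = -587297/3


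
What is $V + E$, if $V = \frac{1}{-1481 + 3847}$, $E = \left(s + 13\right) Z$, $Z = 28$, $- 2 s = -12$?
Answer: $\frac{1258713}{2366} \approx 532.0$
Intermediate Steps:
$s = 6$ ($s = \left(- \frac{1}{2}\right) \left(-12\right) = 6$)
$E = 532$ ($E = \left(6 + 13\right) 28 = 19 \cdot 28 = 532$)
$V = \frac{1}{2366} \approx 0.00042265$
$V + E = \frac{1}{2366} + 532 = \frac{1258713}{2366}$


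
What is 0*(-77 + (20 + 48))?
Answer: 0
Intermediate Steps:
0*(-77 + (20 + 48)) = 0*(-77 + 68) = 0*(-9) = 0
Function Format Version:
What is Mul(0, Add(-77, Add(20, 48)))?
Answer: 0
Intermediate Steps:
Mul(0, Add(-77, Add(20, 48))) = Mul(0, Add(-77, 68)) = Mul(0, -9) = 0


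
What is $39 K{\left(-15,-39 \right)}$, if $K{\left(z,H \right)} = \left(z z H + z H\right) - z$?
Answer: $-318825$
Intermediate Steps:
$K{\left(z,H \right)} = - z + H z + H z^{2}$ ($K{\left(z,H \right)} = \left(z^{2} H + H z\right) - z = \left(H z^{2} + H z\right) - z = \left(H z + H z^{2}\right) - z = - z + H z + H z^{2}$)
$39 K{\left(-15,-39 \right)} = 39 \left(- 15 \left(-1 - 39 - -585\right)\right) = 39 \left(- 15 \left(-1 - 39 + 585\right)\right) = 39 \left(\left(-15\right) 545\right) = 39 \left(-8175\right) = -318825$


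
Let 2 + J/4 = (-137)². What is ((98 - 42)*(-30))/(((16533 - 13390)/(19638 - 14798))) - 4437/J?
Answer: -87200981013/33705532 ≈ -2587.1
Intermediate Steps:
J = 75068 (J = -8 + 4*(-137)² = -8 + 4*18769 = -8 + 75076 = 75068)
((98 - 42)*(-30))/(((16533 - 13390)/(19638 - 14798))) - 4437/J = ((98 - 42)*(-30))/(((16533 - 13390)/(19638 - 14798))) - 4437/75068 = (56*(-30))/((3143/4840)) - 4437*1/75068 = -1680/(3143*(1/4840)) - 4437/75068 = -1680/3143/4840 - 4437/75068 = -1680*4840/3143 - 4437/75068 = -1161600/449 - 4437/75068 = -87200981013/33705532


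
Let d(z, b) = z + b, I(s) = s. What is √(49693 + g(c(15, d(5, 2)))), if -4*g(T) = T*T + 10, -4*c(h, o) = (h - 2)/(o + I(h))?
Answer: √1539212759/176 ≈ 222.91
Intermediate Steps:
d(z, b) = b + z
c(h, o) = -(-2 + h)/(4*(h + o)) (c(h, o) = -(h - 2)/(4*(o + h)) = -(-2 + h)/(4*(h + o)))
g(T) = -5/2 - T²/4 (g(T) = -(T*T + 10)/4 = -(T² + 10)/4 = -(10 + T²)/4 = -5/2 - T²/4)
√(49693 + g(c(15, d(5, 2)))) = √(49693 + (-5/2 - (2 - 1*15)²/(16*(15 + (2 + 5))²)/4)) = √(49693 + (-5/2 - (2 - 15)²/(16*(15 + 7)²)/4)) = √(49693 + (-5/2 - ((¼)*(-13)/22)²/4)) = √(49693 + (-5/2 - ((¼)*(1/22)*(-13))²/4)) = √(49693 + (-5/2 - (-13/88)²/4)) = √(49693 + (-5/2 - ¼*169/7744)) = √(49693 + (-5/2 - 169/30976)) = √(49693 - 77609/30976) = √(1539212759/30976) = √1539212759/176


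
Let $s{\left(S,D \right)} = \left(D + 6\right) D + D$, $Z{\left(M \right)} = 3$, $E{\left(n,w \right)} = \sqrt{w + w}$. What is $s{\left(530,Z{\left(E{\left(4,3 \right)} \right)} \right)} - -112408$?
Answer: $112438$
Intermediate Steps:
$E{\left(n,w \right)} = \sqrt{2} \sqrt{w}$ ($E{\left(n,w \right)} = \sqrt{2 w} = \sqrt{2} \sqrt{w}$)
$s{\left(S,D \right)} = D + D \left(6 + D\right)$ ($s{\left(S,D \right)} = \left(6 + D\right) D + D = D \left(6 + D\right) + D = D + D \left(6 + D\right)$)
$s{\left(530,Z{\left(E{\left(4,3 \right)} \right)} \right)} - -112408 = 3 \left(7 + 3\right) - -112408 = 3 \cdot 10 + 112408 = 30 + 112408 = 112438$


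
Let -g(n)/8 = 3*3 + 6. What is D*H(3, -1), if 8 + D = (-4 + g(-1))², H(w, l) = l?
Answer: -15368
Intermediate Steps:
g(n) = -120 (g(n) = -8*(3*3 + 6) = -8*(9 + 6) = -8*15 = -120)
D = 15368 (D = -8 + (-4 - 120)² = -8 + (-124)² = -8 + 15376 = 15368)
D*H(3, -1) = 15368*(-1) = -15368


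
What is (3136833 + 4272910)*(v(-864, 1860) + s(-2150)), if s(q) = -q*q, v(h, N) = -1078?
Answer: -34259524720454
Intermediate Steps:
s(q) = -q**2
(3136833 + 4272910)*(v(-864, 1860) + s(-2150)) = (3136833 + 4272910)*(-1078 - 1*(-2150)**2) = 7409743*(-1078 - 1*4622500) = 7409743*(-1078 - 4622500) = 7409743*(-4623578) = -34259524720454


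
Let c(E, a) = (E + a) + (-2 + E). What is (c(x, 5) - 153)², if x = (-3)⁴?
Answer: 144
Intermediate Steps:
x = 81
c(E, a) = -2 + a + 2*E
(c(x, 5) - 153)² = ((-2 + 5 + 2*81) - 153)² = ((-2 + 5 + 162) - 153)² = (165 - 153)² = 12² = 144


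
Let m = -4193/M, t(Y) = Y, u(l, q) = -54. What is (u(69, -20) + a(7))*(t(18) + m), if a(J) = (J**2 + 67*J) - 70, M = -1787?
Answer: 14325446/1787 ≈ 8016.5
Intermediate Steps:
a(J) = -70 + J**2 + 67*J
m = 4193/1787 (m = -4193/(-1787) = -4193*(-1/1787) = 4193/1787 ≈ 2.3464)
(u(69, -20) + a(7))*(t(18) + m) = (-54 + (-70 + 7**2 + 67*7))*(18 + 4193/1787) = (-54 + (-70 + 49 + 469))*(36359/1787) = (-54 + 448)*(36359/1787) = 394*(36359/1787) = 14325446/1787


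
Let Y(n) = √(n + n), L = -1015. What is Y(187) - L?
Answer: 1015 + √374 ≈ 1034.3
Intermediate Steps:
Y(n) = √2*√n (Y(n) = √(2*n) = √2*√n)
Y(187) - L = √2*√187 - 1*(-1015) = √374 + 1015 = 1015 + √374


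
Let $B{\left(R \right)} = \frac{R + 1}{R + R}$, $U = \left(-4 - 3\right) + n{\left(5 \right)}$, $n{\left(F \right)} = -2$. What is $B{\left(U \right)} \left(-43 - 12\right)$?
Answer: $- \frac{220}{9} \approx -24.444$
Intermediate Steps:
$U = -9$ ($U = \left(-4 - 3\right) - 2 = -7 - 2 = -9$)
$B{\left(R \right)} = \frac{1 + R}{2 R}$
$B{\left(U \right)} \left(-43 - 12\right) = \frac{1 - 9}{2 \left(-9\right)} \left(-43 - 12\right) = \frac{1}{2} \left(- \frac{1}{9}\right) \left(-8\right) \left(-55\right) = \frac{4}{9} \left(-55\right) = - \frac{220}{9}$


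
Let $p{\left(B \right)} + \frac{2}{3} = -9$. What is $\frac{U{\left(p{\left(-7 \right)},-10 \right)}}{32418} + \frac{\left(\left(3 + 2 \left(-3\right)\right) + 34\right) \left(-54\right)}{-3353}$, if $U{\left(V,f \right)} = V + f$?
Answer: $\frac{162605369}{326092662} \approx 0.49865$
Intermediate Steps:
$p{\left(B \right)} = - \frac{29}{3}$ ($p{\left(B \right)} = - \frac{2}{3} - 9 = - \frac{29}{3}$)
$\frac{U{\left(p{\left(-7 \right)},-10 \right)}}{32418} + \frac{\left(\left(3 + 2 \left(-3\right)\right) + 34\right) \left(-54\right)}{-3353} = \frac{- \frac{29}{3} - 10}{32418} + \frac{\left(\left(3 + 2 \left(-3\right)\right) + 34\right) \left(-54\right)}{-3353} = \left(- \frac{59}{3}\right) \frac{1}{32418} + \left(\left(3 - 6\right) + 34\right) \left(-54\right) \left(- \frac{1}{3353}\right) = - \frac{59}{97254} + \left(-3 + 34\right) \left(-54\right) \left(- \frac{1}{3353}\right) = - \frac{59}{97254} + 31 \left(-54\right) \left(- \frac{1}{3353}\right) = - \frac{59}{97254} - - \frac{1674}{3353} = - \frac{59}{97254} + \frac{1674}{3353} = \frac{162605369}{326092662}$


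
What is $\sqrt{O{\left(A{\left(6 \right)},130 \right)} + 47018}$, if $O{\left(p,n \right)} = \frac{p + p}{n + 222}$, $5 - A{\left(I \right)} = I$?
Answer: $\frac{3 \sqrt{10114093}}{44} \approx 216.84$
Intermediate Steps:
$A{\left(I \right)} = 5 - I$
$O{\left(p,n \right)} = \frac{2 p}{222 + n}$
$\sqrt{O{\left(A{\left(6 \right)},130 \right)} + 47018} = \sqrt{\frac{2 \left(5 - 6\right)}{222 + 130} + 47018} = \sqrt{\frac{2 \left(5 - 6\right)}{352} + 47018} = \sqrt{2 \left(-1\right) \frac{1}{352} + 47018} = \sqrt{- \frac{1}{176} + 47018} = \sqrt{\frac{8275167}{176}} = \frac{3 \sqrt{10114093}}{44}$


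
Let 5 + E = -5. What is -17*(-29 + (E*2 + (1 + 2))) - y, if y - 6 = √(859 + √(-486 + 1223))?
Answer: 776 - √(859 + √737) ≈ 746.23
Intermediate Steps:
E = -10 (E = -5 - 5 = -10)
y = 6 + √(859 + √737) (y = 6 + √(859 + √(-486 + 1223)) = 6 + √(859 + √737) ≈ 35.768)
-17*(-29 + (E*2 + (1 + 2))) - y = -17*(-29 + (-10*2 + (1 + 2))) - (6 + √(859 + √737)) = -17*(-29 + (-20 + 3)) + (-6 - √(859 + √737)) = -17*(-29 - 17) + (-6 - √(859 + √737)) = -17*(-46) + (-6 - √(859 + √737)) = 782 + (-6 - √(859 + √737)) = 776 - √(859 + √737)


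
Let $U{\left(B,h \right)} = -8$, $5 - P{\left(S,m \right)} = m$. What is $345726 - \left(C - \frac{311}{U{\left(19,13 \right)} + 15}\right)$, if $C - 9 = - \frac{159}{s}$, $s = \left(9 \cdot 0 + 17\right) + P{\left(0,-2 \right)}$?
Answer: $\frac{19363011}{56} \approx 3.4577 \cdot 10^{5}$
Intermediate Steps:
$P{\left(S,m \right)} = 5 - m$
$s = 24$ ($s = \left(9 \cdot 0 + 17\right) + \left(5 - -2\right) = \left(0 + 17\right) + \left(5 + 2\right) = 17 + 7 = 24$)
$C = \frac{19}{8}$ ($C = 9 - \frac{159}{24} = 9 - \frac{53}{8} = \frac{19}{8} \approx 2.375$)
$345726 - \left(C - \frac{311}{U{\left(19,13 \right)} + 15}\right) = 345726 - \left(\frac{19}{8} - \frac{311}{-8 + 15}\right) = 345726 - \left(\frac{19}{8} - \frac{311}{7}\right) = 345726 - - \frac{2355}{56} = 345726 + \frac{2355}{56} = \frac{19363011}{56}$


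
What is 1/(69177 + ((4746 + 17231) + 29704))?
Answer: 1/120858 ≈ 8.2742e-6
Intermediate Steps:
1/(69177 + ((4746 + 17231) + 29704)) = 1/(69177 + (21977 + 29704)) = 1/(69177 + 51681) = 1/120858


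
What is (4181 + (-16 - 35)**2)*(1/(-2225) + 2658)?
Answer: 40109080318/2225 ≈ 1.8027e+7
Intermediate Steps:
(4181 + (-16 - 35)**2)*(1/(-2225) + 2658) = (4181 + (-51)**2)*(-1/2225 + 2658) = (4181 + 2601)*(5914049/2225) = 6782*(5914049/2225) = 40109080318/2225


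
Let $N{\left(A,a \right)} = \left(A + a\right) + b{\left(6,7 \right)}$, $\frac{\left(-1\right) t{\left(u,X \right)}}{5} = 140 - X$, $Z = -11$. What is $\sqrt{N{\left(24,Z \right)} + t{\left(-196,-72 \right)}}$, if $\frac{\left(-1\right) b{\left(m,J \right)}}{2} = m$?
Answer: $i \sqrt{1059} \approx 32.542 i$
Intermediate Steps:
$b{\left(m,J \right)} = - 2 m$
$t{\left(u,X \right)} = -700 + 5 X$ ($t{\left(u,X \right)} = - 5 \left(140 - X\right) = -700 + 5 X$)
$N{\left(A,a \right)} = -12 + A + a$ ($N{\left(A,a \right)} = \left(A + a\right) - 12 = -12 + A + a$)
$\sqrt{N{\left(24,Z \right)} + t{\left(-196,-72 \right)}} = \sqrt{\left(-12 + 24 - 11\right) + \left(-700 + 5 \left(-72\right)\right)} = \sqrt{1 - 1060} = \sqrt{-1059} = i \sqrt{1059}$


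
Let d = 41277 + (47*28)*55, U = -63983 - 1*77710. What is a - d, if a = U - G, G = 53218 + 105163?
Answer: -413731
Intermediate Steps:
G = 158381
U = -141693 (U = -63983 - 77710 = -141693)
d = 113657 (d = 41277 + 1316*55 = 41277 + 72380 = 113657)
a = -300074 (a = -141693 - 1*158381 = -141693 - 158381 = -300074)
a - d = -300074 - 1*113657 = -300074 - 113657 = -413731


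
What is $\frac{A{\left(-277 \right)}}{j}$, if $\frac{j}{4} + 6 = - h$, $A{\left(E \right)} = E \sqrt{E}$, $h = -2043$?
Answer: $- \frac{277 i \sqrt{277}}{8148} \approx - 0.56581 i$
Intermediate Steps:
$A{\left(E \right)} = E^{\frac{3}{2}}$
$j = 8148$ ($j = -24 + 4 \left(\left(-1\right) \left(-2043\right)\right) = -24 + 4 \cdot 2043 = -24 + 8172 = 8148$)
$\frac{A{\left(-277 \right)}}{j} = \frac{\left(-277\right)^{\frac{3}{2}}}{8148} = - 277 i \sqrt{277} \cdot \frac{1}{8148} = - \frac{277 i \sqrt{277}}{8148}$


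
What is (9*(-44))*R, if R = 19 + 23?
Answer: -16632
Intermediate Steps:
R = 42
(9*(-44))*R = (9*(-44))*42 = -396*42 = -16632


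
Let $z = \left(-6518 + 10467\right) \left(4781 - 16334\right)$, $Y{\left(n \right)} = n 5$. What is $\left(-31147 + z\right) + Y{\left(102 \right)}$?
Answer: $-45653434$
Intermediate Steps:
$Y{\left(n \right)} = 5 n$
$z = -45622797$ ($z = 3949 \left(-11553\right) = -45622797$)
$\left(-31147 + z\right) + Y{\left(102 \right)} = \left(-31147 - 45622797\right) + 5 \cdot 102 = -45653944 + 510 = -45653434$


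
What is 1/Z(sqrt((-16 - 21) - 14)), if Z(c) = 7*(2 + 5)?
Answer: 1/49 ≈ 0.020408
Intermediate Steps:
Z(c) = 49 (Z(c) = 7*7 = 49)
1/Z(sqrt((-16 - 21) - 14)) = 1/49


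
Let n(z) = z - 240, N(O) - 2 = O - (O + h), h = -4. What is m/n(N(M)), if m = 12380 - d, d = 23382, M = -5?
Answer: 5501/117 ≈ 47.017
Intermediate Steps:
N(O) = 6 (N(O) = 2 + (O - (O - 4)) = 2 + (O - (-4 + O)) = 2 + (O + (4 - O)) = 2 + 4 = 6)
m = -11002 (m = 12380 - 1*23382 = 12380 - 23382 = -11002)
n(z) = -240 + z
m/n(N(M)) = -11002/(-240 + 6) = -11002/(-234) = -11002*(-1/234) = 5501/117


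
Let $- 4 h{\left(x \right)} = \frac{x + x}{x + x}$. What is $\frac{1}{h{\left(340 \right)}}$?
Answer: $-4$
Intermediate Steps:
$h{\left(x \right)} = - \frac{1}{4}$ ($h{\left(x \right)} = - \frac{\left(x + x\right) \frac{1}{x + x}}{4} = - \frac{2 x \frac{1}{2 x}}{4} = \left(- \frac{1}{4}\right) 1 = - \frac{1}{4}$)
$\frac{1}{h{\left(340 \right)}} = \frac{1}{- \frac{1}{4}} = -4$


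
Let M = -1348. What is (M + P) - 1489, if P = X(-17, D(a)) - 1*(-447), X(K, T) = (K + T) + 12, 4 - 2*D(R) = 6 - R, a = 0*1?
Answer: -2396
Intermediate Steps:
a = 0
D(R) = -1 + R/2 (D(R) = 2 - (6 - R)/2 = 2 + (-3 + R/2) = -1 + R/2)
X(K, T) = 12 + K + T
P = 441 (P = (12 - 17 + (-1 + (1/2)*0)) - 1*(-447) = (12 - 17 + (-1 + 0)) + 447 = (12 - 17 - 1) + 447 = -6 + 447 = 441)
(M + P) - 1489 = (-1348 + 441) - 1489 = -907 - 1489 = -2396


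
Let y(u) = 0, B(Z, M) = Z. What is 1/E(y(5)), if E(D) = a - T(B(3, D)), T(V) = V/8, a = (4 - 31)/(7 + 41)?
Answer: -16/15 ≈ -1.0667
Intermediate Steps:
a = -9/16 (a = -27/48 = -27*1/48 = -9/16 ≈ -0.56250)
T(V) = V/8 (T(V) = V*(1/8) = V/8)
E(D) = -15/16 (E(D) = -9/16 - 3/8 = -15/16)
1/E(y(5)) = 1/(-15/16) = -16/15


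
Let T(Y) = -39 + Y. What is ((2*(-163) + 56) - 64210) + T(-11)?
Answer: -64530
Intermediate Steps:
((2*(-163) + 56) - 64210) + T(-11) = ((2*(-163) + 56) - 64210) + (-39 - 11) = ((-326 + 56) - 64210) - 50 = (-270 - 64210) - 50 = -64480 - 50 = -64530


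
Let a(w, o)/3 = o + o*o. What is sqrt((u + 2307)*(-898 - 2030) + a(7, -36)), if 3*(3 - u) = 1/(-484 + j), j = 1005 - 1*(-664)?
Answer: 2*I*sqrt(2373104855235)/1185 ≈ 2600.0*I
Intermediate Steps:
j = 1669 (j = 1005 + 664 = 1669)
a(w, o) = 3*o + 3*o**2 (a(w, o) = 3*(o + o*o) = 3*(o + o**2) = 3*o + 3*o**2)
u = 10664/3555 (u = 3 - 1/(3*(-484 + 1669)) = 3 - 1/3/1185 = 3 - 1/3*1/1185 = 3 - 1/3555 = 10664/3555 ≈ 2.9997)
sqrt((u + 2307)*(-898 - 2030) + a(7, -36)) = sqrt((10664/3555 + 2307)*(-898 - 2030) + 3*(-36)*(1 - 36)) = sqrt((8212049/3555)*(-2928) + 3*(-36)*(-35)) = sqrt(-8014959824/1185 + 3780) = sqrt(-8010480524/1185) = 2*I*sqrt(2373104855235)/1185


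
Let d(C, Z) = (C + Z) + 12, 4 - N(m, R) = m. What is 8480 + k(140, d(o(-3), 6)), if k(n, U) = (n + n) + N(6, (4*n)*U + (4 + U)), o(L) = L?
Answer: 8758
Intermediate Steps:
N(m, R) = 4 - m
d(C, Z) = 12 + C + Z
k(n, U) = -2 + 2*n (k(n, U) = (n + n) + (4 - 1*6) = 2*n + (4 - 6) = 2*n - 2 = -2 + 2*n)
8480 + k(140, d(o(-3), 6)) = 8480 + (-2 + 2*140) = 8480 + (-2 + 280) = 8480 + 278 = 8758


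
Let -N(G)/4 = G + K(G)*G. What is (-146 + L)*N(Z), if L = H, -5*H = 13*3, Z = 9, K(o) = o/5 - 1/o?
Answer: 372196/25 ≈ 14888.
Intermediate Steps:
K(o) = -1/o + o/5 (K(o) = o*(⅕) - 1/o = o/5 - 1/o = -1/o + o/5)
N(G) = -4*G - 4*G*(-1/G + G/5) (N(G) = -4*(G + (-1/G + G/5)*G) = -4*(G + G*(-1/G + G/5)) = -4*G - 4*G*(-1/G + G/5))
H = -39/5 (H = -13*3/5 = -⅕*39 = -39/5 ≈ -7.8000)
L = -39/5 ≈ -7.8000
(-146 + L)*N(Z) = (-146 - 39/5)*(4 - ⅘*9*(5 + 9)) = -769*(4 - ⅘*9*14)/5 = -769*(4 - 504/5)/5 = -769/5*(-484/5) = 372196/25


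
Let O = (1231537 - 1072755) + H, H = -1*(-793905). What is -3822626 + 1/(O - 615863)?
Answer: -1287552179823/336824 ≈ -3.8226e+6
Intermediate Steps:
H = 793905
O = 952687 (O = (1231537 - 1072755) + 793905 = 158782 + 793905 = 952687)
-3822626 + 1/(O - 615863) = -3822626 + 1/(952687 - 615863) = -3822626 + 1/336824 = -1287552179823/336824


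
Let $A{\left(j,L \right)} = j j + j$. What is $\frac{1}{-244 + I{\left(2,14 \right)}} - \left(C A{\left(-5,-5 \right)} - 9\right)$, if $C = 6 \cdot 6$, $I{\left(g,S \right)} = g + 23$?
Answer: $- \frac{155710}{219} \approx -711.0$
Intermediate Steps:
$I{\left(g,S \right)} = 23 + g$
$A{\left(j,L \right)} = j + j^{2}$ ($A{\left(j,L \right)} = j^{2} + j = j + j^{2}$)
$C = 36$
$\frac{1}{-244 + I{\left(2,14 \right)}} - \left(C A{\left(-5,-5 \right)} - 9\right) = \frac{1}{-244 + \left(23 + 2\right)} - \left(36 \left(- 5 \left(1 - 5\right)\right) - 9\right) = \frac{1}{-244 + 25} - \left(36 \left(\left(-5\right) \left(-4\right)\right) - 9\right) = \frac{1}{-219} - \left(36 \cdot 20 - 9\right) = - \frac{1}{219} - \left(720 - 9\right) = - \frac{1}{219} - 711 = - \frac{155710}{219}$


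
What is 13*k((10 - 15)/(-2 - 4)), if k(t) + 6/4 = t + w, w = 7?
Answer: 247/3 ≈ 82.333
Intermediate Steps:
k(t) = 11/2 + t (k(t) = -3/2 + (t + 7) = -3/2 + (7 + t) = 11/2 + t)
13*k((10 - 15)/(-2 - 4)) = 13*(11/2 + (10 - 15)/(-2 - 4)) = 13*(11/2 - 5/(-6)) = 13*(11/2 - 5*(-⅙)) = 13*(11/2 + ⅚) = 13*(19/3) = 247/3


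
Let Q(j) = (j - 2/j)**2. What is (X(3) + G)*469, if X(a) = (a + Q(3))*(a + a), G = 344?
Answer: 555296/3 ≈ 1.8510e+5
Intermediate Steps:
X(a) = 2*a*(49/9 + a) (X(a) = (a + (-2 + 3**2)**2/3**2)*(a + a) = (a + (-2 + 9)**2/9)*(2*a) = (a + (1/9)*7**2)*(2*a) = (a + (1/9)*49)*(2*a) = (a + 49/9)*(2*a) = (49/9 + a)*(2*a) = 2*a*(49/9 + a))
(X(3) + G)*469 = ((2/9)*3*(49 + 9*3) + 344)*469 = ((2/9)*3*(49 + 27) + 344)*469 = ((2/9)*3*76 + 344)*469 = (152/3 + 344)*469 = (1184/3)*469 = 555296/3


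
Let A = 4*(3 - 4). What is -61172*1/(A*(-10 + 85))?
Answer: 15293/75 ≈ 203.91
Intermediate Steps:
A = -4 (A = 4*(-1) = -4)
-61172*1/(A*(-10 + 85)) = -61172*(-1/(4*(-10 + 85))) = -61172/(75*(-4)) = -61172/(-300) = -61172*(-1/300) = 15293/75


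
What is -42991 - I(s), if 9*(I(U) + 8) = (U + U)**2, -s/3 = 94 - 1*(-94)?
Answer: -184359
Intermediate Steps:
s = -564 (s = -3*(94 - 1*(-94)) = -3*(94 + 94) = -3*188 = -564)
I(U) = -8 + 4*U**2/9 (I(U) = -8 + (U + U)**2/9 = -8 + (2*U)**2/9 = -8 + (4*U**2)/9 = -8 + 4*U**2/9)
-42991 - I(s) = -42991 - (-8 + (4/9)*(-564)**2) = -42991 - (-8 + (4/9)*318096) = -42991 - (-8 + 141376) = -42991 - 1*141368 = -42991 - 141368 = -184359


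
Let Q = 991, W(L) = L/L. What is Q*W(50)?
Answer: 991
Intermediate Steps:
W(L) = 1
Q*W(50) = 991*1 = 991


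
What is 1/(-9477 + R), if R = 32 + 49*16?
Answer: -1/8661 ≈ -0.00011546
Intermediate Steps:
R = 816 (R = 32 + 784 = 816)
1/(-9477 + R) = 1/(-9477 + 816) = 1/(-8661) = -1/8661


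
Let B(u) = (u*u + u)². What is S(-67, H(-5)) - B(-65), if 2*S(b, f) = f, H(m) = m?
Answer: -34611205/2 ≈ -1.7306e+7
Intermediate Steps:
B(u) = (u + u²)² (B(u) = (u² + u)² = (u + u²)²)
S(b, f) = f/2
S(-67, H(-5)) - B(-65) = (½)*(-5) - (-65)²*(1 - 65)² = -5/2 - 4225*(-64)² = -5/2 - 4225*4096 = -5/2 - 1*17305600 = -5/2 - 17305600 = -34611205/2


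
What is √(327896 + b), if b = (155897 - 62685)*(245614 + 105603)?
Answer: 10*√327379669 ≈ 1.8094e+5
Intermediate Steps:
b = 32737639004 (b = 93212*351217 = 32737639004)
√(327896 + b) = √(327896 + 32737639004) = √32737966900 = 10*√327379669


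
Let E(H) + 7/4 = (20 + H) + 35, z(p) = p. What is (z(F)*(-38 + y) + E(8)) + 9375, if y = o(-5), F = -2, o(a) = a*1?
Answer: 38089/4 ≈ 9522.3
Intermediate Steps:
o(a) = a
y = -5
E(H) = 213/4 + H (E(H) = -7/4 + ((20 + H) + 35) = -7/4 + (55 + H) = 213/4 + H)
(z(F)*(-38 + y) + E(8)) + 9375 = (-2*(-38 - 5) + (213/4 + 8)) + 9375 = (-2*(-43) + 245/4) + 9375 = (86 + 245/4) + 9375 = 589/4 + 9375 = 38089/4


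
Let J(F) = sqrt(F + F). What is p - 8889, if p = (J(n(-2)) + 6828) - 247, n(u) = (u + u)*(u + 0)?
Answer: -2304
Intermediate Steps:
n(u) = 2*u**2 (n(u) = (2*u)*u = 2*u**2)
J(F) = sqrt(2)*sqrt(F) (J(F) = sqrt(2*F) = sqrt(2)*sqrt(F))
p = 6585 (p = (sqrt(2)*sqrt(2*(-2)**2) + 6828) - 247 = (sqrt(2)*sqrt(2*4) + 6828) - 247 = (sqrt(2)*sqrt(8) + 6828) - 247 = (sqrt(2)*(2*sqrt(2)) + 6828) - 247 = (4 + 6828) - 247 = 6832 - 247 = 6585)
p - 8889 = 6585 - 8889 = -2304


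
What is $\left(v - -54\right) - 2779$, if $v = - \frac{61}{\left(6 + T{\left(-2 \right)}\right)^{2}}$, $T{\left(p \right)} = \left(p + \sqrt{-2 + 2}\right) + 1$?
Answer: $- \frac{68186}{25} \approx -2727.4$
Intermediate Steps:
$T{\left(p \right)} = 1 + p$ ($T{\left(p \right)} = \left(p + \sqrt{0}\right) + 1 = \left(p + 0\right) + 1 = p + 1 = 1 + p$)
$v = - \frac{61}{25}$ ($v = - \frac{61}{\left(6 + \left(1 - 2\right)\right)^{2}} = - \frac{61}{\left(6 - 1\right)^{2}} = - \frac{61}{5^{2}} = - \frac{61}{25} \approx -2.44$)
$\left(v - -54\right) - 2779 = \left(- \frac{61}{25} - -54\right) - 2779 = \left(- \frac{61}{25} + \left(-18 + 72\right)\right) - 2779 = \left(- \frac{61}{25} + 54\right) - 2779 = \frac{1289}{25} - 2779 = - \frac{68186}{25}$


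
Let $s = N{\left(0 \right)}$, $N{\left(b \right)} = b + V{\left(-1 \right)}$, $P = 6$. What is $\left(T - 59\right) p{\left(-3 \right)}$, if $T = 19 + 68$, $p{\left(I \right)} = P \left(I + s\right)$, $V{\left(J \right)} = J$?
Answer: $-672$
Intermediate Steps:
$N{\left(b \right)} = -1 + b$ ($N{\left(b \right)} = b - 1 = -1 + b$)
$s = -1$ ($s = -1 + 0 = -1$)
$p{\left(I \right)} = -6 + 6 I$ ($p{\left(I \right)} = 6 \left(I - 1\right) = 6 \left(-1 + I\right) = -6 + 6 I$)
$T = 87$
$\left(T - 59\right) p{\left(-3 \right)} = \left(87 - 59\right) \left(-6 + 6 \left(-3\right)\right) = 28 \left(-6 - 18\right) = 28 \left(-24\right) = -672$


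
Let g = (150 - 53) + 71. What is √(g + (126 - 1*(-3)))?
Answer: 3*√33 ≈ 17.234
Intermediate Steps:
g = 168 (g = 97 + 71 = 168)
√(g + (126 - 1*(-3))) = √(168 + (126 - 1*(-3))) = √(168 + (126 + 3)) = √(168 + 129) = √297 = 3*√33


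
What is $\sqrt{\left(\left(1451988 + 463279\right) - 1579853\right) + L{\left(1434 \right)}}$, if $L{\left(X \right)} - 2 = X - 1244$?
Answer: $\sqrt{335606} \approx 579.32$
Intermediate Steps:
$L{\left(X \right)} = -1242 + X$ ($L{\left(X \right)} = 2 + \left(X - 1244\right) = 2 + \left(-1244 + X\right) = -1242 + X$)
$\sqrt{\left(\left(1451988 + 463279\right) - 1579853\right) + L{\left(1434 \right)}} = \sqrt{\left(\left(1451988 + 463279\right) - 1579853\right) + \left(-1242 + 1434\right)} = \sqrt{\left(1915267 - 1579853\right) + 192} = \sqrt{335414 + 192} = \sqrt{335606}$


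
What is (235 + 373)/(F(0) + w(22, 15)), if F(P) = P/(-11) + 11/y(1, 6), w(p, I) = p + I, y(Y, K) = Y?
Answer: 38/3 ≈ 12.667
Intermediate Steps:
w(p, I) = I + p
F(P) = 11 - P/11 (F(P) = P/(-11) + 11/1 = P*(-1/11) + 11*1 = -P/11 + 11 = 11 - P/11)
(235 + 373)/(F(0) + w(22, 15)) = (235 + 373)/((11 - 1/11*0) + (15 + 22)) = 608/((11 + 0) + 37) = 608/(11 + 37) = 608/48 = 608*(1/48) = 38/3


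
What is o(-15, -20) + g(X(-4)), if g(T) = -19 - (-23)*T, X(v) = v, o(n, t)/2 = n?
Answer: -141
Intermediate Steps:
o(n, t) = 2*n
g(T) = -19 + 23*T
o(-15, -20) + g(X(-4)) = 2*(-15) + (-19 + 23*(-4)) = -30 + (-19 - 92) = -30 - 111 = -141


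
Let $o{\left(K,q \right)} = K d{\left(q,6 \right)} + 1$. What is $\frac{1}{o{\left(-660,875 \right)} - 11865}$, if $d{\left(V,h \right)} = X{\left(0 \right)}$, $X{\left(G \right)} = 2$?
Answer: $- \frac{1}{13184} \approx -7.5849 \cdot 10^{-5}$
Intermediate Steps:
$d{\left(V,h \right)} = 2$
$o{\left(K,q \right)} = 1 + 2 K$ ($o{\left(K,q \right)} = K 2 + 1 = 2 K + 1 = 1 + 2 K$)
$\frac{1}{o{\left(-660,875 \right)} - 11865} = \frac{1}{\left(1 + 2 \left(-660\right)\right) - 11865} = \frac{1}{\left(1 - 1320\right) - 11865} = \frac{1}{-1319 - 11865} = \frac{1}{-13184} = - \frac{1}{13184}$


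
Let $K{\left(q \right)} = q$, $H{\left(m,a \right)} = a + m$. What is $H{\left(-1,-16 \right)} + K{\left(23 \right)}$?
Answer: $6$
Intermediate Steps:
$H{\left(-1,-16 \right)} + K{\left(23 \right)} = \left(-16 - 1\right) + 23 = -17 + 23 = 6$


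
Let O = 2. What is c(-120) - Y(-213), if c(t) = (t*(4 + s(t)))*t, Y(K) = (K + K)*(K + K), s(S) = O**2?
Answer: -66276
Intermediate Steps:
s(S) = 4 (s(S) = 2**2 = 4)
Y(K) = 4*K**2 (Y(K) = (2*K)*(2*K) = 4*K**2)
c(t) = 8*t**2 (c(t) = (t*(4 + 4))*t = (t*8)*t = (8*t)*t = 8*t**2)
c(-120) - Y(-213) = 8*(-120)**2 - 4*(-213)**2 = 8*14400 - 4*45369 = 115200 - 1*181476 = 115200 - 181476 = -66276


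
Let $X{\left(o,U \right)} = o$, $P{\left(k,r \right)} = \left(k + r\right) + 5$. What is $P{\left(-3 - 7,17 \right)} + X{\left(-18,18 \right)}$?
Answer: $-6$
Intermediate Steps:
$P{\left(k,r \right)} = 5 + k + r$
$P{\left(-3 - 7,17 \right)} + X{\left(-18,18 \right)} = \left(5 - 10 + 17\right) - 18 = 12 - 18 = -6$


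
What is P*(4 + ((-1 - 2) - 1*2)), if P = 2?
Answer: -2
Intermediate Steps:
P*(4 + ((-1 - 2) - 1*2)) = 2*(4 + ((-1 - 2) - 1*2)) = 2*(4 + (-3 - 2)) = 2*(4 - 5) = 2*(-1) = -2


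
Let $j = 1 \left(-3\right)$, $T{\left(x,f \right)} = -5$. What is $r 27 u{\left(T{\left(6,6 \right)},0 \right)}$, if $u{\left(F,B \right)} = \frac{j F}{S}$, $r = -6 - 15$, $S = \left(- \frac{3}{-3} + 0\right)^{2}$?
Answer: $-8505$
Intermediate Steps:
$S = 1$ ($S = \left(\left(-3\right) \left(- \frac{1}{3}\right) + 0\right)^{2} = \left(1 + 0\right)^{2} = 1^{2} = 1$)
$j = -3$
$r = -21$
$u{\left(F,B \right)} = - 3 F$ ($u{\left(F,B \right)} = \frac{\left(-3\right) F}{1} = - 3 F 1 = - 3 F$)
$r 27 u{\left(T{\left(6,6 \right)},0 \right)} = \left(-21\right) 27 \left(\left(-3\right) \left(-5\right)\right) = \left(-567\right) 15 = -8505$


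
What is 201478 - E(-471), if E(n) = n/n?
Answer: 201477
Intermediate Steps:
E(n) = 1
201478 - E(-471) = 201478 - 1*1 = 201478 - 1 = 201477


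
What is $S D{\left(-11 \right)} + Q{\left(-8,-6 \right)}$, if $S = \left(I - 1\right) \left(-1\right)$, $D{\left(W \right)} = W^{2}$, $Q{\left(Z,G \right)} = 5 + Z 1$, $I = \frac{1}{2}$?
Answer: $\frac{115}{2} \approx 57.5$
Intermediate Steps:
$I = \frac{1}{2} \approx 0.5$
$Q{\left(Z,G \right)} = 5 + Z$
$S = \frac{1}{2}$ ($S = \left(\frac{1}{2} - 1\right) \left(-1\right) = \left(- \frac{1}{2}\right) \left(-1\right) = \frac{1}{2} \approx 0.5$)
$S D{\left(-11 \right)} + Q{\left(-8,-6 \right)} = \frac{\left(-11\right)^{2}}{2} + \left(5 - 8\right) = \frac{1}{2} \cdot 121 - 3 = \frac{121}{2} - 3 = \frac{115}{2}$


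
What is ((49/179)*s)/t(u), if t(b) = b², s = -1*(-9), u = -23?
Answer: 441/94691 ≈ 0.0046573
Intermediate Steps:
s = 9
((49/179)*s)/t(u) = ((49/179)*9)/((-23)²) = ((49*(1/179))*9)/529 = ((49/179)*9)*(1/529) = (441/179)*(1/529) = 441/94691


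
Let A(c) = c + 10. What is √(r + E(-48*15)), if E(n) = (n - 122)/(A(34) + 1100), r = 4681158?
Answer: √382899939565/286 ≈ 2163.6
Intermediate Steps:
A(c) = 10 + c
E(n) = -61/572 + n/1144 (E(n) = (n - 122)/((10 + 34) + 1100) = (-122 + n)/(44 + 1100) = (-122 + n)/1144 = (-122 + n)*(1/1144) = -61/572 + n/1144)
√(r + E(-48*15)) = √(4681158 + (-61/572 + (-48*15)/1144)) = √(4681158 + (-61/572 + (1/1144)*(-720))) = √(4681158 + (-61/572 - 90/143)) = √(4681158 - 421/572) = √(2677621955/572) = √382899939565/286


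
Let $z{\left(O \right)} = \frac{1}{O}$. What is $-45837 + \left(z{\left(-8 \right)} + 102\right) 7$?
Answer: $- \frac{360991}{8} \approx -45124.0$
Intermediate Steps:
$-45837 + \left(z{\left(-8 \right)} + 102\right) 7 = -45837 + \left(\frac{1}{-8} + 102\right) 7 = -45837 + \left(- \frac{1}{8} + 102\right) 7 = -45837 + \frac{815}{8} \cdot 7 = -45837 + \frac{5705}{8} = - \frac{360991}{8}$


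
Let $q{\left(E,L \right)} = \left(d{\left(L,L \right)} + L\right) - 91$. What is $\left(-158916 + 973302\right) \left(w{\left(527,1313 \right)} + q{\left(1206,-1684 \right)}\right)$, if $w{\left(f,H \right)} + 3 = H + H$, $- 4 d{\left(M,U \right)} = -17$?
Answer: $\frac{1388120937}{2} \approx 6.9406 \cdot 10^{8}$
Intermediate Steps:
$d{\left(M,U \right)} = \frac{17}{4}$ ($d{\left(M,U \right)} = \left(- \frac{1}{4}\right) \left(-17\right) = \frac{17}{4}$)
$w{\left(f,H \right)} = -3 + 2 H$ ($w{\left(f,H \right)} = -3 + \left(H + H\right) = -3 + 2 H$)
$q{\left(E,L \right)} = - \frac{347}{4} + L$ ($q{\left(E,L \right)} = \left(\frac{17}{4} + L\right) - 91 = - \frac{347}{4} + L$)
$\left(-158916 + 973302\right) \left(w{\left(527,1313 \right)} + q{\left(1206,-1684 \right)}\right) = \left(-158916 + 973302\right) \left(\left(-3 + 2 \cdot 1313\right) - \frac{7083}{4}\right) = 814386 \left(\left(-3 + 2626\right) - \frac{7083}{4}\right) = 814386 \left(2623 - \frac{7083}{4}\right) = 814386 \cdot \frac{3409}{4} = \frac{1388120937}{2}$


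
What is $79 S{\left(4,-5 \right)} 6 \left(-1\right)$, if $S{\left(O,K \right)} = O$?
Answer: $-1896$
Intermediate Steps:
$79 S{\left(4,-5 \right)} 6 \left(-1\right) = 79 \cdot 4 \cdot 6 \left(-1\right) = 79 \cdot 24 \left(-1\right) = 79 \left(-24\right) = -1896$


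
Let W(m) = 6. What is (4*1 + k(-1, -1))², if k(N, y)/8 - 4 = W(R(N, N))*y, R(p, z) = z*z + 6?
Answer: 144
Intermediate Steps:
R(p, z) = 6 + z² (R(p, z) = z² + 6 = 6 + z²)
k(N, y) = 32 + 48*y (k(N, y) = 32 + 8*(6*y) = 32 + 48*y)
(4*1 + k(-1, -1))² = (4*1 + (32 + 48*(-1)))² = (4 + (32 - 48))² = (4 - 16)² = (-12)² = 144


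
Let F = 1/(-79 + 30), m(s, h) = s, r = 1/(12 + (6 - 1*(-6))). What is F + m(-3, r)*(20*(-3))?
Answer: 8819/49 ≈ 179.98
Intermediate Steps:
r = 1/24 (r = 1/(12 + (6 + 6)) = 1/(12 + 12) = 1/24 ≈ 0.041667)
F = -1/49 (F = 1/(-49) = -1/49 ≈ -0.020408)
F + m(-3, r)*(20*(-3)) = -1/49 - 60*(-3) = -1/49 - 3*(-60) = -1/49 + 180 = 8819/49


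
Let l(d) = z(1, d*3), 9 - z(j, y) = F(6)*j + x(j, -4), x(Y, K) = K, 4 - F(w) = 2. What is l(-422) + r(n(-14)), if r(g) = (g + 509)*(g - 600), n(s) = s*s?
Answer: -284809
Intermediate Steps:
n(s) = s**2
F(w) = 2 (F(w) = 4 - 1*2 = 4 - 2 = 2)
r(g) = (-600 + g)*(509 + g) (r(g) = (509 + g)*(-600 + g) = (-600 + g)*(509 + g))
z(j, y) = 13 - 2*j (z(j, y) = 9 - (2*j - 4) = 9 - (-4 + 2*j) = 9 + (4 - 2*j) = 13 - 2*j)
l(d) = 11 (l(d) = 13 - 2*1 = 13 - 2 = 11)
l(-422) + r(n(-14)) = 11 + (-305400 + ((-14)**2)**2 - 91*(-14)**2) = 11 + (-305400 + 196**2 - 91*196) = 11 + (-305400 + 38416 - 17836) = 11 - 284820 = -284809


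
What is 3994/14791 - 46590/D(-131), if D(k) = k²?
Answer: -620571656/253828351 ≈ -2.4448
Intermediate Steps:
3994/14791 - 46590/D(-131) = 3994/14791 - 46590/((-131)²) = 3994*(1/14791) - 46590/17161 = 3994/14791 - 46590*1/17161 = 3994/14791 - 46590/17161 = -620571656/253828351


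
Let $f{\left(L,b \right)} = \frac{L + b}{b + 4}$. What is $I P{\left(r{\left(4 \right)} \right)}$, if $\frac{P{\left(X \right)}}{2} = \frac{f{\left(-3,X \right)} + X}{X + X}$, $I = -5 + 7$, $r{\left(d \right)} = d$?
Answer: $\frac{33}{16} \approx 2.0625$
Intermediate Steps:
$I = 2$
$f{\left(L,b \right)} = \frac{L + b}{4 + b}$
$P{\left(X \right)} = \frac{X + \frac{-3 + X}{4 + X}}{X}$ ($P{\left(X \right)} = 2 \frac{\frac{-3 + X}{4 + X} + X}{X + X} = 2 \frac{X + \frac{-3 + X}{4 + X}}{2 X} = \frac{X + \frac{-3 + X}{4 + X}}{X}$)
$I P{\left(r{\left(4 \right)} \right)} = 2 \frac{-3 + 4 + 4 \left(4 + 4\right)}{4 \left(4 + 4\right)} = 2 \frac{-3 + 4 + 4 \cdot 8}{4 \cdot 8} = 2 \cdot \frac{1}{4} \cdot \frac{1}{8} \left(-3 + 4 + 32\right) = 2 \cdot \frac{1}{4} \cdot \frac{1}{8} \cdot 33 = 2 \cdot \frac{33}{32} = \frac{33}{16}$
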